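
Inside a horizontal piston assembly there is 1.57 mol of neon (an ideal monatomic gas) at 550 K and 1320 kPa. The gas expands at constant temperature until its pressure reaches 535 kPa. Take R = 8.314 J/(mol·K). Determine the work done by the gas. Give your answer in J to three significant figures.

Isothermal process: W = nRT ln(V₂/V₁) = nRT ln(P₁/P₂).
W = (1.57)(8.314)(550) × ln(1320/535)
  = 7179 × ln(2.467) = 7179 × 0.9031
W_by_gas = 6484 J.

W ≈ 6480 J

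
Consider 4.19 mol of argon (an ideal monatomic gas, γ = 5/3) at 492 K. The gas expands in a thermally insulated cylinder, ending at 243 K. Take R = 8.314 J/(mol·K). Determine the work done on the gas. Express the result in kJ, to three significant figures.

Adiabatic ⇒ Q = 0, so W_by = −ΔU = nCᵥ(T₁ − T₂).
Cᵥ = 3R/2 = 12.47 J/(mol·K).
W = (4.19)(12.47)(492 − 243) = 13011 J.
Work on gas = −W_by = -13011 J.

W ≈ -13.0 kJ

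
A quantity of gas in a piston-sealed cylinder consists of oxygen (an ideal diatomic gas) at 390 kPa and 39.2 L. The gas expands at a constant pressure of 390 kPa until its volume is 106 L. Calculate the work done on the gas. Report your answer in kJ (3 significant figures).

Isobaric: W = P ΔV.
W = (390 kPa)(106 − 39.2 L) = (390)(66.8) = 26052 J.
Work on gas = −W_by = -26052 J.

W ≈ -26.1 kJ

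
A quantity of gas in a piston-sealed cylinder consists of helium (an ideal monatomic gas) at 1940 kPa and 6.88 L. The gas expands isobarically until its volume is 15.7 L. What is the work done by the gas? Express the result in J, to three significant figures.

Isobaric: W = P ΔV.
W = (1940 kPa)(15.7 − 6.88 L) = (1940)(8.82) = 17111 J.

W ≈ 17100 J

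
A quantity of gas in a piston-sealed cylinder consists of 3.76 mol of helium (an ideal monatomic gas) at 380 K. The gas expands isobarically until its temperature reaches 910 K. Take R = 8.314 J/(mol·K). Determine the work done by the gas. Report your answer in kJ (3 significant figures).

Isobaric: W = P ΔV = nR ΔT.
W = (3.76)(8.314)(910 − 380) = 16568 J.

W ≈ 16.6 kJ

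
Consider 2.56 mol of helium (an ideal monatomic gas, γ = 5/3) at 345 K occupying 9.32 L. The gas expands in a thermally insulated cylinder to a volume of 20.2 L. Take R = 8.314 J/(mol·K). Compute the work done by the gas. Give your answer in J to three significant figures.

W ≈ 4440 J

Adiabatic: TV^(γ−1) = const with γ = 5/3.
T₂ = T₁ (V₁/V₂)^(γ−1) = 345 × (9.32/20.2)^0.667 = 345 × 0.5971 = 206 K.
W_by = nCᵥ(T₁ − T₂) = (2.56)(12.47)(345 − 206) = 4438 J.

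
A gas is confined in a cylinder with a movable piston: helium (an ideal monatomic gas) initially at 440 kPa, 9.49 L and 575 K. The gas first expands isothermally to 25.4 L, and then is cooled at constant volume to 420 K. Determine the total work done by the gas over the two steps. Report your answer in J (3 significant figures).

W_total ≈ 4110 J

Step 1 (isothermal): W = P₁V₁ ln(V₂/V₁) = (4176) ln(25.4/9.49) = 4111 J.
Step 2 (isochoric): W = 0 (constant volume).
W_total = 4111 + 0 = 4111 J.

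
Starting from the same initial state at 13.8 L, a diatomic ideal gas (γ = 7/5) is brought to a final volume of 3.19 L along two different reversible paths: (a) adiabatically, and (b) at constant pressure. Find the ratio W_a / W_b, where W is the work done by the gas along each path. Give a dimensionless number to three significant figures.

W_a / W_b ≈ 2.59

Path (a) adiabatic: W = P₁V₁(1 − (V₁/V₂)^(γ−1))/(γ−1) → W_a/(P₁V₁) = -1.991.
Path (b) isobaric: W = P₁(V₂ − V₁) → W_b/(P₁V₁) = -0.7688.
W_a / W_b = -1.991 / -0.7688 = 2.59.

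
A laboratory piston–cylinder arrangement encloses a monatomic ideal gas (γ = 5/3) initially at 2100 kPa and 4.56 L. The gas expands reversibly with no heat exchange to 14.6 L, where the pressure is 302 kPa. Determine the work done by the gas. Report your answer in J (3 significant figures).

Adiabatic: W = (P₁V₁ − P₂V₂)/(γ − 1) with γ = 5/3.
P₁V₁ = 9576 J, P₂V₂ = 4409 J.
W = (9576 − 4409) / 0.6667 = 7750 J.

W ≈ 7750 J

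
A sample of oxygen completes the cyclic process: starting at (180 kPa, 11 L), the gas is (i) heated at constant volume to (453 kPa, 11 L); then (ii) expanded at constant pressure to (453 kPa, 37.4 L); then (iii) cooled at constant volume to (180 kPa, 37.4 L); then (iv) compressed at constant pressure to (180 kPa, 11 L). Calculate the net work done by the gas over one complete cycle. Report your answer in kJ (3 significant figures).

W_net ≈ 7.21 kJ

Constant-volume legs do no work.
W(ii) = (453)(37.4 − 11) = 11959 J; W(iv) = (180)(11 − 37.4) = -4752 J.
W_net = 11959 − 4752 = 7207 J (the clockwise enclosed area).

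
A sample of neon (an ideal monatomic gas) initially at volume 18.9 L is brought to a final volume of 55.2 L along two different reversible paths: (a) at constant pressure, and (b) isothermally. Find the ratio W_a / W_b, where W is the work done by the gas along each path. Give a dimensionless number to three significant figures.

Path (a) isobaric: W = P₁(V₂ − V₁) → W_a/(P₁V₁) = 1.921.
Path (b) isothermal: W = P₁V₁ ln(V₂/V₁) → W_b/(P₁V₁) = 1.072.
W_a / W_b = 1.921 / 1.072 = 1.792.

W_a / W_b ≈ 1.79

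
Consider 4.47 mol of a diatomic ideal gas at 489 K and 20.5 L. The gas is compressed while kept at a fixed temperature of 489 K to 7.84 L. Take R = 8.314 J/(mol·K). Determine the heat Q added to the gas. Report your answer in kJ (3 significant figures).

Q ≈ -17.5 kJ

Isothermal ⇒ ΔU = 0, so Q = W = nRT ln(V₂/V₁).
Q = (4.47)(8.314)(489) ln(7.84/20.5) = 18173 × -0.9612 = -17468 J.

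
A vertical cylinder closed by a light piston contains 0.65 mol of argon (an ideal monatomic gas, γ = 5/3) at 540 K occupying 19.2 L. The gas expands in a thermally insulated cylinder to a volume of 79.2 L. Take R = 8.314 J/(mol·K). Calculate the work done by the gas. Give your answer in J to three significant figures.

Adiabatic: TV^(γ−1) = const with γ = 5/3.
T₂ = T₁ (V₁/V₂)^(γ−1) = 540 × (19.2/79.2)^0.667 = 540 × 0.3888 = 209.9 K.
W_by = nCᵥ(T₁ − T₂) = (0.65)(12.47)(540 − 209.9) = 2675 J.

W ≈ 2680 J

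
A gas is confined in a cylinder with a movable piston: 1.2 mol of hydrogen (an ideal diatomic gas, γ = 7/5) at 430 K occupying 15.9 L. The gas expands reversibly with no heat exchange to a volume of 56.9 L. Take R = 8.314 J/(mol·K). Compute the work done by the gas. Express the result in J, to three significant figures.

Adiabatic: TV^(γ−1) = const with γ = 7/5.
T₂ = T₁ (V₁/V₂)^(γ−1) = 430 × (15.9/56.9)^0.4 = 430 × 0.6005 = 258.2 K.
W_by = nCᵥ(T₁ − T₂) = (1.2)(20.79)(430 − 258.2) = 4285 J.

W ≈ 4280 J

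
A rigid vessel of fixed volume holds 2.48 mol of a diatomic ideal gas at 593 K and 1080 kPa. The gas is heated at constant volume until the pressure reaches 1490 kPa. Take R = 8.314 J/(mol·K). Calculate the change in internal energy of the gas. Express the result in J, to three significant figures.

ΔU ≈ 11600 J

Constant volume ⇒ W = 0, so Q = ΔU = nCᵥΔT with Cᵥ = 5R/2 = 20.79 J/(mol·K).
At constant V, T₂/T₁ = P₂/P₁ ⇒ ΔT = T₁(P₂/P₁ − 1) = 593·(1490/1080 − 1) = 225.1 K.
ΔU = (2.48)(20.79)(225.1) = 11604 J.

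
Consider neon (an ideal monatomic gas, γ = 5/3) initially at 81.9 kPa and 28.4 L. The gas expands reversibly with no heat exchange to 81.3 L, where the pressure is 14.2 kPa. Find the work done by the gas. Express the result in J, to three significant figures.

Adiabatic: W = (P₁V₁ − P₂V₂)/(γ − 1) with γ = 5/3.
P₁V₁ = 2326 J, P₂V₂ = 1154 J.
W = (2326 − 1154) / 0.6667 = 1757 J.

W ≈ 1760 J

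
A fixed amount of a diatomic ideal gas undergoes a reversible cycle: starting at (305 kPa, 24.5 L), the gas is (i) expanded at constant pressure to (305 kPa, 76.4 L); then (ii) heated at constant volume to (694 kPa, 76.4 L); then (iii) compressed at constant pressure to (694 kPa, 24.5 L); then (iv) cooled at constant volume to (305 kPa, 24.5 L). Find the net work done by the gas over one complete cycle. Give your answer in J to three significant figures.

W_net ≈ -20200 J

Constant-volume legs do no work.
W(i) = (305)(76.4 − 24.5) = 15830 J; W(iii) = (694)(24.5 − 76.4) = -36019 J.
W_net = 15830 − 36019 = -20189 J (the counter-clockwise enclosed area).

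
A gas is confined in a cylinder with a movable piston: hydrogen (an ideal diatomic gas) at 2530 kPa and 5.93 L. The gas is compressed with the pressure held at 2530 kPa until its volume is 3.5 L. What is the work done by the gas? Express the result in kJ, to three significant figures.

W ≈ -6.15 kJ

Isobaric: W = P ΔV.
W = (2530 kPa)(3.5 − 5.93 L) = (2530)(-2.43) = -6148 J.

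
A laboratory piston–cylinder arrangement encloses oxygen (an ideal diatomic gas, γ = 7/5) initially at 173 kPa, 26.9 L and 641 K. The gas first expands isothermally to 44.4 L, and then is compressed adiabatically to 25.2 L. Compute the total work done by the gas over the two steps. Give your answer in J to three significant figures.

W_total ≈ -626 J

Step 1 (isothermal): W = P₁V₁ ln(V₂/V₁) = (4654) ln(44.4/26.9) = 2332 J.
After step 1: P = 104.8 kPa, V = 44.4 L, T = 641 K.
Step 2 (adiabatic): W = (P₁V₁ − P₂V₂)/(γ−1) = (4654 − 5837)/0.4 = -2958 J.
W_total = 2332 − 2958 = -626.3 J.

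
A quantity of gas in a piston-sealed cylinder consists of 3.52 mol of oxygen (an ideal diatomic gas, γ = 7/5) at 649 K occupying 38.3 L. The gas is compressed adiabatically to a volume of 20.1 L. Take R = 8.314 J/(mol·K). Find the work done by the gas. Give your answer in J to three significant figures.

Adiabatic: TV^(γ−1) = const with γ = 7/5.
T₂ = T₁ (V₁/V₂)^(γ−1) = 649 × (38.3/20.1)^0.4 = 649 × 1.294 = 839.9 K.
W_by = nCᵥ(T₁ − T₂) = (3.52)(20.79)(649 − 839.9) = -13969 J.

W ≈ -14000 J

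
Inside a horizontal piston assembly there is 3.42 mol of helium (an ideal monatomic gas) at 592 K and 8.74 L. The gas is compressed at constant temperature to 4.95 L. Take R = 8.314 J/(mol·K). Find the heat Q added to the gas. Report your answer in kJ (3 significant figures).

Isothermal ⇒ ΔU = 0, so Q = W = nRT ln(V₂/V₁).
Q = (3.42)(8.314)(592) ln(4.95/8.74) = 16833 × -0.5685 = -9570 J.

Q ≈ -9.57 kJ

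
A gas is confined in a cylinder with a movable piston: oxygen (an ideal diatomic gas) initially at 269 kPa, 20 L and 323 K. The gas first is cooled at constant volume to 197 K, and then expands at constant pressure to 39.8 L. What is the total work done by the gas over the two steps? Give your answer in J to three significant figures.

W_total ≈ 3250 J

Step 1 (isochoric): W = 0 (constant volume).
After step 1: P = 164.1 kPa (V unchanged).
Step 2 (isobaric): W = PΔV = (164.1 kPa)(39.8 − 20 L) = 3248 J.
W_total = 0 + 3248 = 3248 J.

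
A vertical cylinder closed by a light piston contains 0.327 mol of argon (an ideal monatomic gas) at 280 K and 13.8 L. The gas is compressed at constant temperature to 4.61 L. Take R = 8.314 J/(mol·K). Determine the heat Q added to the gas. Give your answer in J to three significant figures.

Isothermal ⇒ ΔU = 0, so Q = W = nRT ln(V₂/V₁).
Q = (0.327)(8.314)(280) ln(4.61/13.8) = 761.2 × -1.096 = -834.6 J.

Q ≈ -835 J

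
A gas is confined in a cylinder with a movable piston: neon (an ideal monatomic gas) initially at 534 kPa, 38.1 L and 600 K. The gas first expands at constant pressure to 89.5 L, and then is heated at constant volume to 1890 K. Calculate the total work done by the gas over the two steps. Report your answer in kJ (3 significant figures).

W_total ≈ 27.4 kJ

Step 1 (isobaric): W = PΔV = (534 kPa)(89.5 − 38.1 L) = 27448 J.
Step 2 (isochoric): W = 0 (constant volume).
W_total = 27448 + 0 = 27448 J.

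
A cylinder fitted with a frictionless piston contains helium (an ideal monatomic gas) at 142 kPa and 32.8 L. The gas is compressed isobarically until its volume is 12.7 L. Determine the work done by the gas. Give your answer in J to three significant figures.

W ≈ -2850 J

Isobaric: W = P ΔV.
W = (142 kPa)(12.7 − 32.8 L) = (142)(-20.1) = -2854 J.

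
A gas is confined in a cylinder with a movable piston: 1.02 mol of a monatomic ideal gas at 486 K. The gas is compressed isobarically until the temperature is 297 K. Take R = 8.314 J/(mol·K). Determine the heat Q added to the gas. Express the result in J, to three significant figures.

Q ≈ -4010 J

Isobaric: W = nRΔT = (1.02)(8.314)(-189) = -1603 J.
ΔU = nCᵥΔT with Cᵥ = 3R/2: ΔU = (1.02)(12.47)(-189) = -2404 J.
Q = ΔU + W = -2404 − 1603 = -4007 J.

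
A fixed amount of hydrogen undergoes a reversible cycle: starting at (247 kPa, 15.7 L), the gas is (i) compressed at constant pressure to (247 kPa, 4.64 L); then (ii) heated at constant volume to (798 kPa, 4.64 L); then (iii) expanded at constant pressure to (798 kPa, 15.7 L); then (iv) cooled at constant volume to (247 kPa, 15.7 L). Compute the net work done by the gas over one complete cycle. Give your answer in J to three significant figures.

Constant-volume legs do no work.
W(i) = (247)(4.64 − 15.7) = -2732 J; W(iii) = (798)(15.7 − 4.64) = 8826 J.
W_net = -2732 + 8826 = 6094 J (the clockwise enclosed area).

W_net ≈ 6090 J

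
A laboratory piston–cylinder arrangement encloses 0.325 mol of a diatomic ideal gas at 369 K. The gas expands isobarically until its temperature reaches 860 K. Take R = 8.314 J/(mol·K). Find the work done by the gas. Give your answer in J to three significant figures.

W ≈ 1330 J

Isobaric: W = P ΔV = nR ΔT.
W = (0.325)(8.314)(860 − 369) = 1327 J.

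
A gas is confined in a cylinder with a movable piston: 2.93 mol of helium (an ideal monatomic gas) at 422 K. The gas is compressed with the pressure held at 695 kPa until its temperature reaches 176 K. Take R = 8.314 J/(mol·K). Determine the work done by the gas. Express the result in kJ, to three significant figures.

W ≈ -5.99 kJ

Isobaric: W = P ΔV = nR ΔT.
W = (2.93)(8.314)(176 − 422) = -5993 J.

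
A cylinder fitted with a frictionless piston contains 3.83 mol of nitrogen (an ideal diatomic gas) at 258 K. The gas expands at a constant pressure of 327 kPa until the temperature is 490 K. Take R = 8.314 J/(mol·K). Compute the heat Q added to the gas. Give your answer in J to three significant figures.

Q ≈ 25900 J

Isobaric: W = nRΔT = (3.83)(8.314)(232) = 7387 J.
ΔU = nCᵥΔT with Cᵥ = 5R/2: ΔU = (3.83)(20.79)(232) = 18469 J.
Q = ΔU + W = 18469 + 7387 = 25856 J.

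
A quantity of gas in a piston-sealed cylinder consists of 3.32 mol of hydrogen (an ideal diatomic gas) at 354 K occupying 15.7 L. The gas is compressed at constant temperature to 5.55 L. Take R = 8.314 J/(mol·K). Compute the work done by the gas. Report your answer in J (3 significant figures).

W ≈ -10200 J

Isothermal: W = nRT ln(V₂/V₁).
W = (3.32)(8.314)(354) × ln(5.55/15.7)
  = 9771 × -1.04
W_by_gas = -10161 J.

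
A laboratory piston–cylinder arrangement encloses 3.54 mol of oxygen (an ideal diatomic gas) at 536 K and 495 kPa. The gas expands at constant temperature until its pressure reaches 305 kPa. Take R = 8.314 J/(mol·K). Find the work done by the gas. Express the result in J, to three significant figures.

Isothermal process: W = nRT ln(V₂/V₁) = nRT ln(P₁/P₂).
W = (3.54)(8.314)(536) × ln(495/305)
  = 15775 × ln(1.623) = 15775 × 0.4842
W_by_gas = 7639 J.

W ≈ 7640 J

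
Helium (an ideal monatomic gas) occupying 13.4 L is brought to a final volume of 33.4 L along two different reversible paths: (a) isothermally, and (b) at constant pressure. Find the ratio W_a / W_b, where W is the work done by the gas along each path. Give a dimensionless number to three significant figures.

Path (a) isothermal: W = P₁V₁ ln(V₂/V₁) → W_a/(P₁V₁) = 0.9133.
Path (b) isobaric: W = P₁(V₂ − V₁) → W_b/(P₁V₁) = 1.493.
W_a / W_b = 0.9133 / 1.493 = 0.6119.

W_a / W_b ≈ 0.612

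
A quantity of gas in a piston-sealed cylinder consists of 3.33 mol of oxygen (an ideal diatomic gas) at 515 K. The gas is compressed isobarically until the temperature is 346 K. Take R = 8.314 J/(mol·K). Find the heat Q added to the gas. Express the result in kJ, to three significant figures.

Isobaric: W = nRΔT = (3.33)(8.314)(-169) = -4679 J.
ΔU = nCᵥΔT with Cᵥ = 5R/2: ΔU = (3.33)(20.79)(-169) = -11697 J.
Q = ΔU + W = -11697 − 4679 = -16376 J.

Q ≈ -16.4 kJ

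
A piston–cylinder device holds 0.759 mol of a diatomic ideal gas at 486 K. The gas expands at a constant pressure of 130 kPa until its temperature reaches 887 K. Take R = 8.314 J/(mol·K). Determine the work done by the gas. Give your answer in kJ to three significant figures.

Isobaric: W = P ΔV = nR ΔT.
W = (0.759)(8.314)(887 − 486) = 2530 J.

W ≈ 2.53 kJ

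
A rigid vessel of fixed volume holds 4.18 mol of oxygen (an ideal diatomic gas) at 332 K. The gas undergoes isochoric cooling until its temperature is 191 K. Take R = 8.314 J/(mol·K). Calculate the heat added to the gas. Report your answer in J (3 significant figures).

Constant volume ⇒ W = 0, so Q = ΔU = nCᵥΔT with Cᵥ = 5R/2 = 20.79 J/(mol·K).
ΔU = (4.18)(20.79)(191 − 332) = -12250 J.

Q ≈ -12300 J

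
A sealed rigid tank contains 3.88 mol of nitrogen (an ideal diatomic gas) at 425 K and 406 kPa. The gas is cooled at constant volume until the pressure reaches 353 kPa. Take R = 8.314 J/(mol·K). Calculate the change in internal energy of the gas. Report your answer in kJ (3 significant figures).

ΔU ≈ -4.47 kJ

Constant volume ⇒ W = 0, so Q = ΔU = nCᵥΔT with Cᵥ = 5R/2 = 20.79 J/(mol·K).
At constant V, T₂/T₁ = P₂/P₁ ⇒ ΔT = T₁(P₂/P₁ − 1) = 425·(353/406 − 1) = -55.48 K.
ΔU = (3.88)(20.79)(-55.48) = -4474 J.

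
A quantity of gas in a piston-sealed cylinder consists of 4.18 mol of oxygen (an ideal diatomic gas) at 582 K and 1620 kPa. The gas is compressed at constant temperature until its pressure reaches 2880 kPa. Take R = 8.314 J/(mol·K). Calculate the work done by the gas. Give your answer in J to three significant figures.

W ≈ -11600 J

Isothermal process: W = nRT ln(V₂/V₁) = nRT ln(P₁/P₂).
W = (4.18)(8.314)(582) × ln(1620/2880)
  = 20226 × ln(0.5625) = 20226 × -0.5754
W_by_gas = -11637 J.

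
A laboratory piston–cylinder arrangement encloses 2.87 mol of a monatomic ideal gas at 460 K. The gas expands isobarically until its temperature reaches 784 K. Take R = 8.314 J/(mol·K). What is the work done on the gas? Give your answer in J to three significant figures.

Isobaric: W = P ΔV = nR ΔT.
W = (2.87)(8.314)(784 − 460) = 7731 J.
Work on gas = −W_by = -7731 J.

W ≈ -7730 J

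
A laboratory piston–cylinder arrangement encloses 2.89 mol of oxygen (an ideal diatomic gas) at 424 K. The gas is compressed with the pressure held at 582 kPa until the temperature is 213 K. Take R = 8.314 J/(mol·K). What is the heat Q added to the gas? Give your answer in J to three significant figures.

Isobaric: W = nRΔT = (2.89)(8.314)(-211) = -5070 J.
ΔU = nCᵥΔT with Cᵥ = 5R/2: ΔU = (2.89)(20.79)(-211) = -12674 J.
Q = ΔU + W = -12674 − 5070 = -17744 J.

Q ≈ -17700 J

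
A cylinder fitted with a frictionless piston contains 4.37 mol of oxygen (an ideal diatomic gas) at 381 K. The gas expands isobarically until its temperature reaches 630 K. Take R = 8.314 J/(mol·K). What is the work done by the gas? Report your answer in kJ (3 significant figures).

W ≈ 9.05 kJ

Isobaric: W = P ΔV = nR ΔT.
W = (4.37)(8.314)(630 − 381) = 9047 J.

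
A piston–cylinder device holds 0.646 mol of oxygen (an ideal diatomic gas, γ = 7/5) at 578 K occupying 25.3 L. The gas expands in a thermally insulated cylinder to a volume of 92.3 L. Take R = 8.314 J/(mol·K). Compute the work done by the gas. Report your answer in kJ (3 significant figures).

W ≈ 3.14 kJ

Adiabatic: TV^(γ−1) = const with γ = 7/5.
T₂ = T₁ (V₁/V₂)^(γ−1) = 578 × (25.3/92.3)^0.4 = 578 × 0.5959 = 344.4 K.
W_by = nCᵥ(T₁ − T₂) = (0.646)(20.79)(578 − 344.4) = 3136 J.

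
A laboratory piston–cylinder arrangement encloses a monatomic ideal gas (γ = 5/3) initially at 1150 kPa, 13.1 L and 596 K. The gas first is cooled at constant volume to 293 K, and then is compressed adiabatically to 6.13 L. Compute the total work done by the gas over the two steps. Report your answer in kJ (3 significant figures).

Step 1 (isochoric): W = 0 (constant volume).
After step 1: P = 565.4 kPa (V unchanged).
Step 2 (adiabatic): W = (P₁V₁ − P₂V₂)/(γ−1) = (7406 − 12288)/0.667 = -7322 J.
W_total = 0 − 7322 = -7322 J.

W_total ≈ -7.32 kJ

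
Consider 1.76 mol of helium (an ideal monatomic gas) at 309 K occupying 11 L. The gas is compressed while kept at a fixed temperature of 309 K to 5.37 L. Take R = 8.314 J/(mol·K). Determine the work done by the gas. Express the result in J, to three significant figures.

Isothermal: W = nRT ln(V₂/V₁).
W = (1.76)(8.314)(309) × ln(5.37/11)
  = 4521 × -0.7171
W_by_gas = -3242 J.

W ≈ -3240 J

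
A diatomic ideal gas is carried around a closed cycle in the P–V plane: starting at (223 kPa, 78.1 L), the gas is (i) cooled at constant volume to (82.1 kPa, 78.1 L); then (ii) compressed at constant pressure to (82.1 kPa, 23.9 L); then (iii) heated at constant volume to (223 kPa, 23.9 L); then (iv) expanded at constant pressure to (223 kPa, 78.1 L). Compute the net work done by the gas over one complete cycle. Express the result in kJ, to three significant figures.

W_net ≈ 7.64 kJ

Constant-volume legs do no work.
W(ii) = (82.1)(23.9 − 78.1) = -4450 J; W(iv) = (223)(78.1 − 23.9) = 12087 J.
W_net = -4450 + 12087 = 7637 J (the clockwise enclosed area).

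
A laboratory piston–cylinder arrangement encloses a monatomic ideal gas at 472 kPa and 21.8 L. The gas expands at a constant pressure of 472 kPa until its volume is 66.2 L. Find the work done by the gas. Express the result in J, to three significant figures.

Isobaric: W = P ΔV.
W = (472 kPa)(66.2 − 21.8 L) = (472)(44.4) = 20957 J.

W ≈ 21000 J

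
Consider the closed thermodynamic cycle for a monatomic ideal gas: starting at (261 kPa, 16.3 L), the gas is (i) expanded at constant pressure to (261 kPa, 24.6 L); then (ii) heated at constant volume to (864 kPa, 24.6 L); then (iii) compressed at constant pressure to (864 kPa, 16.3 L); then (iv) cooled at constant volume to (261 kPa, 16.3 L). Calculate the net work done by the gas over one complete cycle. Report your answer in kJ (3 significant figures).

Constant-volume legs do no work.
W(i) = (261)(24.6 − 16.3) = 2166 J; W(iii) = (864)(16.3 − 24.6) = -7171 J.
W_net = 2166 − 7171 = -5005 J (the counter-clockwise enclosed area).

W_net ≈ -5.00 kJ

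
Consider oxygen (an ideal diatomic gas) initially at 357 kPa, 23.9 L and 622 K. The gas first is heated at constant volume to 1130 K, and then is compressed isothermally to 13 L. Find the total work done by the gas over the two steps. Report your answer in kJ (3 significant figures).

Step 1 (isochoric): W = 0 (constant volume).
After step 1: P = 648.6 kPa (V unchanged).
Step 2 (isothermal): W = P₁V₁ ln(V₂/V₁) = (15501) ln(13/23.9) = -9439 J.
W_total = 0 − 9439 = -9439 J.

W_total ≈ -9.44 kJ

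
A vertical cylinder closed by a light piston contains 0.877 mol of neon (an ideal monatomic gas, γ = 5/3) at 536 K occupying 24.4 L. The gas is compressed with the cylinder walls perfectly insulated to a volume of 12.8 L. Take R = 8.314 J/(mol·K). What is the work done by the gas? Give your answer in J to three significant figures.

W ≈ -3150 J

Adiabatic: TV^(γ−1) = const with γ = 5/3.
T₂ = T₁ (V₁/V₂)^(γ−1) = 536 × (24.4/12.8)^0.667 = 536 × 1.537 = 824 K.
W_by = nCᵥ(T₁ − T₂) = (0.877)(12.47)(536 − 824) = -3150 J.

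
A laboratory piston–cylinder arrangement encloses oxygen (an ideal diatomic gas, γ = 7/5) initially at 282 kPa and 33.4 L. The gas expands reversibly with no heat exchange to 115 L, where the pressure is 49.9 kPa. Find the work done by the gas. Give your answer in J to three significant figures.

Adiabatic: W = (P₁V₁ − P₂V₂)/(γ − 1) with γ = 7/5.
P₁V₁ = 9419 J, P₂V₂ = 5738 J.
W = (9419 − 5738) / 0.4 = 9201 J.

W ≈ 9200 J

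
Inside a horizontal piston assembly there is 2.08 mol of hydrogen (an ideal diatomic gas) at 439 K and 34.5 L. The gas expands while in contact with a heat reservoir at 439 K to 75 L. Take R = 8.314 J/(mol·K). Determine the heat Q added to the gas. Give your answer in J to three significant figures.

Isothermal ⇒ ΔU = 0, so Q = W = nRT ln(V₂/V₁).
Q = (2.08)(8.314)(439) ln(75/34.5) = 7592 × 0.7765 = 5895 J.

Q ≈ 5900 J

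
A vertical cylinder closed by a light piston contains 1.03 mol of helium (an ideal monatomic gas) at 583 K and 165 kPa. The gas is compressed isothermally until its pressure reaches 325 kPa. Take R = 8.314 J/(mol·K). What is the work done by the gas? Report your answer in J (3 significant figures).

Isothermal process: W = nRT ln(V₂/V₁) = nRT ln(P₁/P₂).
W = (1.03)(8.314)(583) × ln(165/325)
  = 4992 × ln(0.5077) = 4992 × -0.6779
W_by_gas = -3384 J.

W ≈ -3380 J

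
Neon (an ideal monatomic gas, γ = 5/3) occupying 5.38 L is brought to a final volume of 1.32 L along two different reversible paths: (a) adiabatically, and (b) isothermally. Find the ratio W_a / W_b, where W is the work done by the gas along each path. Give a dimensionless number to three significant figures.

Path (a) adiabatic: W = P₁V₁(1 − (V₁/V₂)^(γ−1))/(γ−1) → W_a/(P₁V₁) = -2.327.
Path (b) isothermal: W = P₁V₁ ln(V₂/V₁) → W_b/(P₁V₁) = -1.405.
W_a / W_b = -2.327 / -1.405 = 1.656.

W_a / W_b ≈ 1.66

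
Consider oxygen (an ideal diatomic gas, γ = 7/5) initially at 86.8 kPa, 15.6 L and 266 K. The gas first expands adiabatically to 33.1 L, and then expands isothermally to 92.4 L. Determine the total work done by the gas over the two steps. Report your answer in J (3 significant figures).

Step 1 (adiabatic): W = (P₁V₁ − P₂V₂)/(γ−1) = (1354 − 1002)/0.4 = 879.7 J.
After step 1: P = 30.28 kPa, V = 33.1 L, T = 196.9 K.
Step 2 (isothermal): W = P₁V₁ ln(V₂/V₁) = (1002) ln(92.4/33.1) = 1029 J.
W_total = 879.7 + 1029 = 1909 J.

W_total ≈ 1910 J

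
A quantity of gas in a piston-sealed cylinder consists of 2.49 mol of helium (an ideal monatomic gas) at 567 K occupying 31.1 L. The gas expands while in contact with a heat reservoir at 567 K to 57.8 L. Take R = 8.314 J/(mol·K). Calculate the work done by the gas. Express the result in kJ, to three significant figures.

W ≈ 7.27 kJ

Isothermal: W = nRT ln(V₂/V₁).
W = (2.49)(8.314)(567) × ln(57.8/31.1)
  = 11738 × 0.6198
W_by_gas = 7275 J.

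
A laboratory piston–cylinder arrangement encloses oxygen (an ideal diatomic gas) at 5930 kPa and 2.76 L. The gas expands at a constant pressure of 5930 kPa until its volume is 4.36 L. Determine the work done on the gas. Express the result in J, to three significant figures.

W ≈ -9490 J

Isobaric: W = P ΔV.
W = (5930 kPa)(4.36 − 2.76 L) = (5930)(1.6) = 9488 J.
Work on gas = −W_by = -9488 J.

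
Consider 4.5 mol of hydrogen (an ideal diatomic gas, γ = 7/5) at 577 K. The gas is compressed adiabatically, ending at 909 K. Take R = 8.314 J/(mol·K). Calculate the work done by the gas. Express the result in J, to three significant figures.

Adiabatic ⇒ Q = 0, so W_by = −ΔU = nCᵥ(T₁ − T₂).
Cᵥ = 5R/2 = 20.79 J/(mol·K).
W = (4.5)(20.79)(577 − 909) = -31053 J.

W ≈ -31100 J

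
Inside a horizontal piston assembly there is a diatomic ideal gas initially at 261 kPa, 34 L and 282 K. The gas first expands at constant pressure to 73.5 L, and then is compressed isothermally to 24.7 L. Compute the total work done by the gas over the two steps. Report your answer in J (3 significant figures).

W_total ≈ -10600 J

Step 1 (isobaric): W = PΔV = (261 kPa)(73.5 − 34 L) = 10310 J.
After step 1: P = 261 kPa, V = 73.5 L, T = 609.6 K.
Step 2 (isothermal): W = P₁V₁ ln(V₂/V₁) = (19184) ln(24.7/73.5) = -20919 J.
W_total = 10310 − 20919 = -10610 J.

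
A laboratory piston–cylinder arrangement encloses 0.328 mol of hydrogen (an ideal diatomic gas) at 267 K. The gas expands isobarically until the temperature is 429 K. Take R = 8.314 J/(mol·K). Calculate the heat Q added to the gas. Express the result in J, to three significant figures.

Q ≈ 1550 J

Isobaric: W = nRΔT = (0.328)(8.314)(162) = 441.8 J.
ΔU = nCᵥΔT with Cᵥ = 5R/2: ΔU = (0.328)(20.79)(162) = 1104 J.
Q = ΔU + W = 1104 + 441.8 = 1546 J.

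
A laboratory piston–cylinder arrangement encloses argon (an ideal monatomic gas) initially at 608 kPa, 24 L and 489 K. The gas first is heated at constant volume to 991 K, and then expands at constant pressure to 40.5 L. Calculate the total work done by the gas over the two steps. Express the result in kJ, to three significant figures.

Step 1 (isochoric): W = 0 (constant volume).
After step 1: P = 1232 kPa (V unchanged).
Step 2 (isobaric): W = PΔV = (1232 kPa)(40.5 − 24 L) = 20331 J.
W_total = 0 + 20331 = 20331 J.

W_total ≈ 20.3 kJ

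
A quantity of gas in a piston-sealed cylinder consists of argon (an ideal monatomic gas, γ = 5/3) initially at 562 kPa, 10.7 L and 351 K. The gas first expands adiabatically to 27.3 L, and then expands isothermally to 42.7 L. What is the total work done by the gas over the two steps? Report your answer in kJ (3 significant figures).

W_total ≈ 5.63 kJ

Step 1 (adiabatic): W = (P₁V₁ − P₂V₂)/(γ−1) = (6013 − 3221)/0.667 = 4189 J.
After step 1: P = 118 kPa, V = 27.3 L, T = 188 K.
Step 2 (isothermal): W = P₁V₁ ln(V₂/V₁) = (3221) ln(42.7/27.3) = 1441 J.
W_total = 4189 + 1441 = 5630 J.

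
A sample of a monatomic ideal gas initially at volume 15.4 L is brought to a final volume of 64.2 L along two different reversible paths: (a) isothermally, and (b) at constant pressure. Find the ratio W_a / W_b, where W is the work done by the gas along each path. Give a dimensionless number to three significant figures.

Path (a) isothermal: W = P₁V₁ ln(V₂/V₁) → W_a/(P₁V₁) = 1.428.
Path (b) isobaric: W = P₁(V₂ − V₁) → W_b/(P₁V₁) = 3.169.
W_a / W_b = 1.428 / 3.169 = 0.4505.

W_a / W_b ≈ 0.451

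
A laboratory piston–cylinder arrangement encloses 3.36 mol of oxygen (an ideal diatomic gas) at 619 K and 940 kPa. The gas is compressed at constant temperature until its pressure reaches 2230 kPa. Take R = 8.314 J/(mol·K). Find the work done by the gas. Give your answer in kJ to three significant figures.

W ≈ -14.9 kJ

Isothermal process: W = nRT ln(V₂/V₁) = nRT ln(P₁/P₂).
W = (3.36)(8.314)(619) × ln(940/2230)
  = 17292 × ln(0.4215) = 17292 × -0.8639
W_by_gas = -14938 J.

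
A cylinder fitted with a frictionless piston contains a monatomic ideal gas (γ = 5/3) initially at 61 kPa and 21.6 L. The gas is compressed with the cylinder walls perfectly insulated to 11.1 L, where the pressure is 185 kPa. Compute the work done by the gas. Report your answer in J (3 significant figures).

W ≈ -1100 J

Adiabatic: W = (P₁V₁ − P₂V₂)/(γ − 1) with γ = 5/3.
P₁V₁ = 1318 J, P₂V₂ = 2054 J.
W = (1318 − 2054) / 0.6667 = -1104 J.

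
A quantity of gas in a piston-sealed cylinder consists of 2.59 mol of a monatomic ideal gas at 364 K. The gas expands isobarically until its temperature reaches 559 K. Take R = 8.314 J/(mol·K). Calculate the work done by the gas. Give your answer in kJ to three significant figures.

Isobaric: W = P ΔV = nR ΔT.
W = (2.59)(8.314)(559 − 364) = 4199 J.

W ≈ 4.20 kJ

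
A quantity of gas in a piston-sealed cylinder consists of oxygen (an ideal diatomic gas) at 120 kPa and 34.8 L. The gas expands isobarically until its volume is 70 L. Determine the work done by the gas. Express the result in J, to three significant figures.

Isobaric: W = P ΔV.
W = (120 kPa)(70 − 34.8 L) = (120)(35.2) = 4224 J.

W ≈ 4220 J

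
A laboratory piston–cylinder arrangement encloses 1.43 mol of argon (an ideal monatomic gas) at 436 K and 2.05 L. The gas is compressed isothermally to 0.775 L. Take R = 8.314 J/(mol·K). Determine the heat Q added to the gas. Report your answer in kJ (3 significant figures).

Q ≈ -5.04 kJ

Isothermal ⇒ ΔU = 0, so Q = W = nRT ln(V₂/V₁).
Q = (1.43)(8.314)(436) ln(0.775/2.05) = 5184 × -0.9727 = -5042 J.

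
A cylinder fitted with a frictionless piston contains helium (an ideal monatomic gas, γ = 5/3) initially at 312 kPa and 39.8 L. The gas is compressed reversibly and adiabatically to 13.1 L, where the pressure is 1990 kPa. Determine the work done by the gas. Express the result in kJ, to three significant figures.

W ≈ -20.5 kJ

Adiabatic: W = (P₁V₁ − P₂V₂)/(γ − 1) with γ = 5/3.
P₁V₁ = 12418 J, P₂V₂ = 26069 J.
W = (12418 − 26069) / 0.6667 = -20477 J.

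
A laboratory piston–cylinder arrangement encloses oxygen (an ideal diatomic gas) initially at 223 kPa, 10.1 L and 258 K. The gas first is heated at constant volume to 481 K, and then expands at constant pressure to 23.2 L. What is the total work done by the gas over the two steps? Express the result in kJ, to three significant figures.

W_total ≈ 5.45 kJ

Step 1 (isochoric): W = 0 (constant volume).
After step 1: P = 415.7 kPa (V unchanged).
Step 2 (isobaric): W = PΔV = (415.7 kPa)(23.2 − 10.1 L) = 5446 J.
W_total = 0 + 5446 = 5446 J.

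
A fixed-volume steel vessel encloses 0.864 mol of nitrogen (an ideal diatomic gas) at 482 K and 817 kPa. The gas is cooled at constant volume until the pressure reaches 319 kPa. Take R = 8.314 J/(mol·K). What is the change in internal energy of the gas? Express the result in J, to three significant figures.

Constant volume ⇒ W = 0, so Q = ΔU = nCᵥΔT with Cᵥ = 5R/2 = 20.79 J/(mol·K).
At constant V, T₂/T₁ = P₂/P₁ ⇒ ΔT = T₁(P₂/P₁ − 1) = 482·(319/817 − 1) = -293.8 K.
ΔU = (0.864)(20.79)(-293.8) = -5276 J.

ΔU ≈ -5280 J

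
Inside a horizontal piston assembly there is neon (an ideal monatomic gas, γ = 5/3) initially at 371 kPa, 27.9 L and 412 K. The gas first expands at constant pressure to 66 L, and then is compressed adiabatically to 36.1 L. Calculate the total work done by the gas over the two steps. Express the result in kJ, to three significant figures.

Step 1 (isobaric): W = PΔV = (371 kPa)(66 − 27.9 L) = 14135 J.
After step 1: P = 371 kPa, V = 66 L, T = 974.6 K.
Step 2 (adiabatic): W = (P₁V₁ − P₂V₂)/(γ−1) = (24486 − 36611)/0.667 = -18187 J.
W_total = 14135 − 18187 = -4052 J.

W_total ≈ -4.05 kJ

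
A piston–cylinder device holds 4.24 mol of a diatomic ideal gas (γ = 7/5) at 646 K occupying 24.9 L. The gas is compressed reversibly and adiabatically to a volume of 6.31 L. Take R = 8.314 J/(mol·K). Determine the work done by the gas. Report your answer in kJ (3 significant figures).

W ≈ -41.7 kJ

Adiabatic: TV^(γ−1) = const with γ = 7/5.
T₂ = T₁ (V₁/V₂)^(γ−1) = 646 × (24.9/6.31)^0.4 = 646 × 1.732 = 1119 K.
W_by = nCᵥ(T₁ − T₂) = (4.24)(20.79)(646 − 1119) = -41655 J.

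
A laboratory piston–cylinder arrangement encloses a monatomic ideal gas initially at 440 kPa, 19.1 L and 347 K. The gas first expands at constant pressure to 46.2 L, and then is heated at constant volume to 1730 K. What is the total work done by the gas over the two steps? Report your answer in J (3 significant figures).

Step 1 (isobaric): W = PΔV = (440 kPa)(46.2 − 19.1 L) = 11924 J.
Step 2 (isochoric): W = 0 (constant volume).
W_total = 11924 + 0 = 11924 J.

W_total ≈ 11900 J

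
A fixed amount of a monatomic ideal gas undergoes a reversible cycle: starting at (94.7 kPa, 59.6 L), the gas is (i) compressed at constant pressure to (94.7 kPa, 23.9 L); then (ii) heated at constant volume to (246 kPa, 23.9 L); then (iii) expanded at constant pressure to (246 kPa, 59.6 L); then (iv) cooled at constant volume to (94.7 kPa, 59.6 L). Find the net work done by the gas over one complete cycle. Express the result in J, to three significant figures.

Constant-volume legs do no work.
W(i) = (94.7)(23.9 − 59.6) = -3381 J; W(iii) = (246)(59.6 − 23.9) = 8782 J.
W_net = -3381 + 8782 = 5401 J (the clockwise enclosed area).

W_net ≈ 5400 J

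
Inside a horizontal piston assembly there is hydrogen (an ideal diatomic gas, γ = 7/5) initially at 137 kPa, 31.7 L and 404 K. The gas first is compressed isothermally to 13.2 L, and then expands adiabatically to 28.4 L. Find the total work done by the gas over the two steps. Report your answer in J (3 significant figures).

Step 1 (isothermal): W = P₁V₁ ln(V₂/V₁) = (4343) ln(13.2/31.7) = -3805 J.
After step 1: P = 329 kPa, V = 13.2 L, T = 404 K.
Step 2 (adiabatic): W = (P₁V₁ − P₂V₂)/(γ−1) = (4343 − 3197)/0.4 = 2866 J.
W_total = -3805 + 2866 = -938.9 J.

W_total ≈ -939 J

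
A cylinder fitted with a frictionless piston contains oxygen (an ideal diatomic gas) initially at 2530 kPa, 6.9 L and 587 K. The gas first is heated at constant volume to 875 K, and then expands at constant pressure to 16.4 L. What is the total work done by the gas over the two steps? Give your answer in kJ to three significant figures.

Step 1 (isochoric): W = 0 (constant volume).
After step 1: P = 3771 kPa (V unchanged).
Step 2 (isobaric): W = PΔV = (3771 kPa)(16.4 − 6.9 L) = 35827 J.
W_total = 0 + 35827 = 35827 J.

W_total ≈ 35.8 kJ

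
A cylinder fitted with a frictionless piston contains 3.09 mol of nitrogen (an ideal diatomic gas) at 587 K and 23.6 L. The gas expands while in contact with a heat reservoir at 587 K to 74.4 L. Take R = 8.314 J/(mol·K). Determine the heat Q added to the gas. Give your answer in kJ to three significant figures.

Q ≈ 17.3 kJ

Isothermal ⇒ ΔU = 0, so Q = W = nRT ln(V₂/V₁).
Q = (3.09)(8.314)(587) ln(74.4/23.6) = 15080 × 1.148 = 17315 J.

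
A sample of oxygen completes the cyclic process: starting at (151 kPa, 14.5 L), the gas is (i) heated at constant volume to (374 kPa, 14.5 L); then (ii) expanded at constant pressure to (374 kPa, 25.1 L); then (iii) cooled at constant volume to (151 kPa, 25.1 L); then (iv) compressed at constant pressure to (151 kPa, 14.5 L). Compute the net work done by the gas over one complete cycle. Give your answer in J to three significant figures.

W_net ≈ 2360 J

Constant-volume legs do no work.
W(ii) = (374)(25.1 − 14.5) = 3964 J; W(iv) = (151)(14.5 − 25.1) = -1601 J.
W_net = 3964 − 1601 = 2364 J (the clockwise enclosed area).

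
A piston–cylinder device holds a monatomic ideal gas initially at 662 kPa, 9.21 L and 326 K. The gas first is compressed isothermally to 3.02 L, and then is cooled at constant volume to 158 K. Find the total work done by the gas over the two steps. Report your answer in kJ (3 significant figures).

Step 1 (isothermal): W = P₁V₁ ln(V₂/V₁) = (6097) ln(3.02/9.21) = -6798 J.
Step 2 (isochoric): W = 0 (constant volume).
W_total = -6798 + 0 = -6798 J.

W_total ≈ -6.80 kJ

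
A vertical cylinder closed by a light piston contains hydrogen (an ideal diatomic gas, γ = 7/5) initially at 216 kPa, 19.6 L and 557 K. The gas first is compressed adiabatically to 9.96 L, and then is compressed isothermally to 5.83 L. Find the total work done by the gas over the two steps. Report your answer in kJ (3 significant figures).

W_total ≈ -6.26 kJ

Step 1 (adiabatic): W = (P₁V₁ − P₂V₂)/(γ−1) = (4234 − 5550)/0.4 = -3291 J.
After step 1: P = 557.2 kPa, V = 9.96 L, T = 730.2 K.
Step 2 (isothermal): W = P₁V₁ ln(V₂/V₁) = (5550) ln(5.83/9.96) = -2972 J.
W_total = -3291 − 2972 = -6264 J.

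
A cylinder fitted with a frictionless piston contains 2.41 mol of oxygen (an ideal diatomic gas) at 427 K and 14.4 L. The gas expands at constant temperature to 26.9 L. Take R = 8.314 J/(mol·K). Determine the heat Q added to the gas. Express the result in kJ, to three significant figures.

Q ≈ 5.35 kJ

Isothermal ⇒ ΔU = 0, so Q = W = nRT ln(V₂/V₁).
Q = (2.41)(8.314)(427) ln(26.9/14.4) = 8556 × 0.6249 = 5346 J.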